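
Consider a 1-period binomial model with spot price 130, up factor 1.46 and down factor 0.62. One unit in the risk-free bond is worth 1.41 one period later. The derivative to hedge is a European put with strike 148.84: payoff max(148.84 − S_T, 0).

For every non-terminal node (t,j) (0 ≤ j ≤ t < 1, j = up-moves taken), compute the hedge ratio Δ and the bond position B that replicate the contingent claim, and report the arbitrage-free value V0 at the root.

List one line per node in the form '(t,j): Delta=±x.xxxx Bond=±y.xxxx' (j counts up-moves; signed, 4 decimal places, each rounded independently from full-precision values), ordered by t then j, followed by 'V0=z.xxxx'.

No-arbitrage ⇒ martingale measure with p* = (R−d)/(u−d) = 0.9405.
Terminal values V(1,·): V(1,0)=68.2400, V(1,1)=0.0000
  t=0,j=0: stock 130.0000 → up 189.8000 (V=0.0000), down 80.6000 (V=68.2400). Price 2.8808; hedge Δ=-0.6249, bond B=84.1189.
Check: Δ(0,0)·S0 + B(0,0) = 2.8808 = V0.

(0,0): Delta=-0.6249 Bond=84.1189
V0=2.8808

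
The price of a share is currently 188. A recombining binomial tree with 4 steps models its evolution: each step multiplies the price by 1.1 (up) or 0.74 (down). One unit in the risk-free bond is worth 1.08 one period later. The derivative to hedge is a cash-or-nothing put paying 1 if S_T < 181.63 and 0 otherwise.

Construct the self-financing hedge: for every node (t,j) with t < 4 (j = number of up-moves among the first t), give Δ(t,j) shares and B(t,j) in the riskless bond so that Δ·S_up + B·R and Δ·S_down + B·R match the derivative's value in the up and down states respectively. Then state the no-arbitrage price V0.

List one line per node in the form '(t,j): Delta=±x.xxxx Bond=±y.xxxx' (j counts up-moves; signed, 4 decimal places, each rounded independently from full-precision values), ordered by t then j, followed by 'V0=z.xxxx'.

Risk-neutral probability p* = (R−d)/(u−d) = (1.08−0.74)/(1.1−0.74) = 0.9444.
Payoff layer (t=4): V(4,0)=1.0000, V(4,1)=1.0000, V(4,2)=1.0000, V(4,3)=0.0000, V(4,4)=0.0000
  t=3,j=0: stock 76.1821 → up 83.8003 (V=1.0000), down 56.3748 (V=1.0000). Price 0.9259; hedge Δ=0.0000, bond B=0.9259.
  t=3,j=1: stock 113.2437 → up 124.5680 (V=1.0000), down 83.8003 (V=1.0000). Price 0.9259; hedge Δ=0.0000, bond B=0.9259.
  t=3,j=2: stock 168.3352 → up 185.1687 (V=0.0000), down 124.5680 (V=1.0000). Price 0.0514; hedge Δ=-0.0165, bond B=2.8292.
  t=3,j=3: stock 250.2280 → up 275.2508 (V=0.0000), down 185.1687 (V=0.0000). Price 0.0000; hedge Δ=0.0000, bond B=0.0000.
  t=2,j=0: stock 102.9488 → up 113.2437 (V=0.9259), down 76.1821 (V=0.9259). Price 0.8573; hedge Δ=0.0000, bond B=0.8573.
  t=2,j=1: stock 153.0320 → up 168.3352 (V=0.0514), down 113.2437 (V=0.9259). Price 0.0926; hedge Δ=-0.0159, bond B=2.5217.
  t=2,j=2: stock 227.4800 → up 250.2280 (V=0.0000), down 168.3352 (V=0.0514). Price 0.0026; hedge Δ=-0.0006, bond B=0.1455.
  t=1,j=0: stock 139.1200 → up 153.0320 (V=0.0926), down 102.9488 (V=0.8573). Price 0.1251; hedge Δ=-0.0153, bond B=2.2493.
  t=1,j=1: stock 206.8000 → up 227.4800 (V=0.0026), down 153.0320 (V=0.0926). Price 0.0071; hedge Δ=-0.0012, bond B=0.2570.
  t=0,j=0: stock 188.0000 → up 206.8000 (V=0.0071), down 139.1200 (V=0.1251). Price 0.0126; hedge Δ=-0.0017, bond B=0.3404.
Check: Δ(0,0)·S0 + B(0,0) = 0.0126 = V0.

(0,0): Delta=-0.0017 Bond=0.3404
(1,0): Delta=-0.0153 Bond=2.2493
(1,1): Delta=-0.0012 Bond=0.2570
(2,0): Delta=0.0000 Bond=0.8573
(2,1): Delta=-0.0159 Bond=2.5217
(2,2): Delta=-0.0006 Bond=0.1455
(3,0): Delta=0.0000 Bond=0.9259
(3,1): Delta=0.0000 Bond=0.9259
(3,2): Delta=-0.0165 Bond=2.8292
(3,3): Delta=0.0000 Bond=0.0000
V0=0.0126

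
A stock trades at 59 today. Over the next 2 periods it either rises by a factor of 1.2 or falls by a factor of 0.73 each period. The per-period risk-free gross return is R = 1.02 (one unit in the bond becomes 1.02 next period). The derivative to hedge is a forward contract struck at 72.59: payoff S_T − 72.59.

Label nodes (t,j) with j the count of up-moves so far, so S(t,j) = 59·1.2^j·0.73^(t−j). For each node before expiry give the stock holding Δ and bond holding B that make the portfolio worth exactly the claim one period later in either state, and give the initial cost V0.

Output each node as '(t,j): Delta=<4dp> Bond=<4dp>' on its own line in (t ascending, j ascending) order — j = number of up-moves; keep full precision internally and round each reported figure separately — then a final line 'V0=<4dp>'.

(0,0): Delta=1.0000 Bond=-69.7712
(1,0): Delta=1.0000 Bond=-71.1667
(1,1): Delta=1.0000 Bond=-71.1667
V0=-10.7712

No-arbitrage ⇒ martingale measure with p* = (R−d)/(u−d) = 0.6170.
Payoff layer (t=2): V(2,0)=-41.1489, V(2,1)=-20.9060, V(2,2)=12.3700
  t=1,j=0: stock 43.0700 → up 51.6840 (V=-20.9060), down 31.4411 (V=-41.1489). Price -28.0967; hedge Δ=1.0000, bond B=-71.1667.
  t=1,j=1: stock 70.8000 → up 84.9600 (V=12.3700), down 51.6840 (V=-20.9060). Price -0.3667; hedge Δ=1.0000, bond B=-71.1667.
  t=0,j=0: stock 59.0000 → up 70.8000 (V=-0.3667), down 43.0700 (V=-28.0967). Price -10.7712; hedge Δ=1.0000, bond B=-69.7712.
Self-financing check: at every node Δ·S+B equals the discounted successor values.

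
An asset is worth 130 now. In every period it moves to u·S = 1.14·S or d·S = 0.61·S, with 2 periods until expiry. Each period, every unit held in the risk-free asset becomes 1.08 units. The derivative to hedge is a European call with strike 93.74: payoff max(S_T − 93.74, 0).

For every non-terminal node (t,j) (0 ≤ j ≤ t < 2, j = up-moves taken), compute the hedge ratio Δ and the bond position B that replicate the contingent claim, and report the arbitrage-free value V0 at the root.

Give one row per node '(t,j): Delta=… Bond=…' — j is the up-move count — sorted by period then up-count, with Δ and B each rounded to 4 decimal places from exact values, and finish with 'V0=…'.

(0,0): Delta=0.8963 Bond=-65.8101
(1,0): Delta=0.0000 Bond=0.0000
(1,1): Delta=0.9575 Bond=-80.1483
V0=50.7061

No-arbitrage ⇒ martingale measure with p* = (R−d)/(u−d) = 0.8868.
Terminal payoffs: V(2,0)=0.0000, V(2,1)=0.0000, V(2,2)=75.2080
(1,0): S=79.3000. Δ = (V_up−V_dn)/(S_up−S_dn) = (0.0000−0.0000)/(90.4020−48.3730) = 0.0000. V = [p*·0.0000 + (1−p*)·0.0000]/1.08 = 0.0000. B = V − Δ·S = 0.0000.
(1,1): S=148.2000. Δ = (V_up−V_dn)/(S_up−S_dn) = (75.2080−0.0000)/(168.9480−90.4020) = 0.9575. V = [p*·75.2080 + (1−p*)·0.0000]/1.08 = 61.7536. B = V − Δ·S = -80.1483.
(0,0): S=130.0000. Δ = (V_up−V_dn)/(S_up−S_dn) = (61.7536−0.0000)/(148.2000−79.3000) = 0.8963. V = [p*·61.7536 + (1−p*)·0.0000]/1.08 = 50.7061. B = V − Δ·S = -65.8101.
The time-0 hedge costs 50.7061, which is the no-arbitrage price.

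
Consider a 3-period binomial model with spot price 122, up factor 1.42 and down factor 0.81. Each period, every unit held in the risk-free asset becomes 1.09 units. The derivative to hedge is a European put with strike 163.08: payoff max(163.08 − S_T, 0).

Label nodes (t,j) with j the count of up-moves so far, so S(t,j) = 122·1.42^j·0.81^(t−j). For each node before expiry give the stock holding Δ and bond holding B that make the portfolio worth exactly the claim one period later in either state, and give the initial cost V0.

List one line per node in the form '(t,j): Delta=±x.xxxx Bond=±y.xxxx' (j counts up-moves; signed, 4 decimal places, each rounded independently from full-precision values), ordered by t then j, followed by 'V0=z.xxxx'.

No-arbitrage ⇒ martingale measure with p* = (R−d)/(u−d) = 0.4590.
At expiry t=3: V(3,0)=98.2442, V(3,1)=49.4172, V(3,2)=0.0000, V(3,3)=0.0000
Node (2,0) S=80.0442: V=(p*·49.4172+(1−p*)·98.2442)/1.09=69.5705; Δ=(49.4172−98.2442)/(113.6628−64.8358)=-1.0000; B=V−Δ·S=149.6147
Node (2,1) S=140.3244: V=(p*·0.0000+(1−p*)·49.4172)/1.09=24.5265; Δ=(0.0000−49.4172)/(199.2606−113.6628)=-0.5773; B=V−Δ·S=105.5384
Node (2,2) S=246.0008: V=(p*·0.0000+(1−p*)·0.0000)/1.09=0.0000; Δ=(0.0000−0.0000)/(349.3211−199.2606)=0.0000; B=V−Δ·S=0.0000
Node (1,0) S=98.8200: V=(p*·24.5265+(1−p*)·69.5705)/1.09=44.8574; Δ=(24.5265−69.5705)/(140.3244−80.0442)=-0.7472; B=V−Δ·S=118.6999
Node (1,1) S=173.2400: V=(p*·0.0000+(1−p*)·24.5265)/1.09=12.1729; Δ=(0.0000−24.5265)/(246.0008−140.3244)=-0.2321; B=V−Δ·S=52.3803
Node (0,0) S=122.0000: V=(p*·12.1729+(1−p*)·44.8574)/1.09=27.3896; Δ=(12.1729−44.8574)/(173.2400−98.8200)=-0.4392; B=V−Δ·S=80.9708
Each (Δ,B) replicates both successor values, so the strategy is self-financing and V0 is arbitrage-free.

(0,0): Delta=-0.4392 Bond=80.9708
(1,0): Delta=-0.7472 Bond=118.6999
(1,1): Delta=-0.2321 Bond=52.3803
(2,0): Delta=-1.0000 Bond=149.6147
(2,1): Delta=-0.5773 Bond=105.5384
(2,2): Delta=0.0000 Bond=0.0000
V0=27.3896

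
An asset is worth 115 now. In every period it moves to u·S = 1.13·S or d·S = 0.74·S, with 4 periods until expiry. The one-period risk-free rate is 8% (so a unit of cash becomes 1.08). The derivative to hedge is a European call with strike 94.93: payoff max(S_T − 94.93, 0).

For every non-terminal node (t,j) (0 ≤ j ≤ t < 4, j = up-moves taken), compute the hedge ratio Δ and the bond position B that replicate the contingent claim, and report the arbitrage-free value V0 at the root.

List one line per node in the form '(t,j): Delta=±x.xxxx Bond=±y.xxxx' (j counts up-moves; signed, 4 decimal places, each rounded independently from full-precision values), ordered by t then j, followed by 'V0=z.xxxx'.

Since d<R<u, set p* = (R−d)/(u−d) = 0.8718; price each node as the discounted p*-expectation of its children.
Terminal values V(4,·): V(4,0)=0.0000, V(4,1)=0.0000, V(4,2)=0.0000, V(4,3)=27.8605, V(4,4)=92.5745
Node (3,0) S=46.6008: V=(p*·0.0000+(1−p*)·0.0000)/1.08=0.0000; Δ=(0.0000−0.0000)/(52.6589−34.4846)=0.0000; B=V−Δ·S=0.0000
Node (3,1) S=71.1606: V=(p*·0.0000+(1−p*)·0.0000)/1.08=0.0000; Δ=(0.0000−0.0000)/(80.4115−52.6589)=0.0000; B=V−Δ·S=0.0000
Node (3,2) S=108.6642: V=(p*·27.8605+(1−p*)·0.0000)/1.08=22.4895; Δ=(27.8605−0.0000)/(122.7905−80.4115)=0.6574; B=V−Δ·S=-48.9478
Node (3,3) S=165.9332: V=(p*·92.5745+(1−p*)·27.8605)/1.08=78.0350; Δ=(92.5745−27.8605)/(187.5045−122.7905)=1.0000; B=V−Δ·S=-87.8981
Node (2,0) S=62.9740: V=(p*·0.0000+(1−p*)·0.0000)/1.08=0.0000; Δ=(0.0000−0.0000)/(71.1606−46.6008)=0.0000; B=V−Δ·S=0.0000
Node (2,1) S=96.1630: V=(p*·22.4895+(1−p*)·0.0000)/1.08=18.1539; Δ=(22.4895−0.0000)/(108.6642−71.1606)=0.5997; B=V−Δ·S=-39.5115
Node (2,2) S=146.8435: V=(p*·78.0350+(1−p*)·22.4895)/1.08=65.6609; Δ=(78.0350−22.4895)/(165.9332−108.6642)=0.9699; B=V−Δ·S=-76.7634
Node (1,0) S=85.1000: V=(p*·18.1539+(1−p*)·0.0000)/1.08=14.6542; Δ=(18.1539−0.0000)/(96.1630−62.9740)=0.5470; B=V−Δ·S=-31.8944
Node (1,1) S=129.9500: V=(p*·65.6609+(1−p*)·18.1539)/1.08=55.1577; Δ=(65.6609−18.1539)/(146.8435−96.1630)=0.9374; B=V−Δ·S=-66.6551
Node (0,0) S=115.0000: V=(p*·55.1577+(1−p*)·14.6542)/1.08=46.2638; Δ=(55.1577−14.6542)/(129.9500−85.1000)=0.9031; B=V−Δ·S=-57.5913
The time-0 hedge costs 46.2638, which is the no-arbitrage price.

(0,0): Delta=0.9031 Bond=-57.5913
(1,0): Delta=0.5470 Bond=-31.8944
(1,1): Delta=0.9374 Bond=-66.6551
(2,0): Delta=0.0000 Bond=0.0000
(2,1): Delta=0.5997 Bond=-39.5115
(2,2): Delta=0.9699 Bond=-76.7634
(3,0): Delta=0.0000 Bond=0.0000
(3,1): Delta=0.0000 Bond=0.0000
(3,2): Delta=0.6574 Bond=-48.9478
(3,3): Delta=1.0000 Bond=-87.8981
V0=46.2638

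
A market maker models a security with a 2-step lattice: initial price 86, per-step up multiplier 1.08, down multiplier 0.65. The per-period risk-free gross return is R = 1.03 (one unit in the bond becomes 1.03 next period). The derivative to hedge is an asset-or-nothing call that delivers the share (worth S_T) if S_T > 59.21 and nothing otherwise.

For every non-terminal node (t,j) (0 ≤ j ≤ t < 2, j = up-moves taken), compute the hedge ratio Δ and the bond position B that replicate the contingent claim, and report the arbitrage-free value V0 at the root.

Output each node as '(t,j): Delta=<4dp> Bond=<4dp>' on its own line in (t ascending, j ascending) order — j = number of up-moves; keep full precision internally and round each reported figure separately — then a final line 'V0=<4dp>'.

(0,0): Delta=1.1109 Bond=-10.0025
(1,0): Delta=2.5116 Bond=-88.6019
(1,1): Delta=1.0000 Bond=0.0000
V0=85.5369

No-arbitrage ⇒ martingale measure with p* = (R−d)/(u−d) = 0.8837.
Terminal values V(2,·): V(2,0)=0.0000, V(2,1)=60.3720, V(2,2)=100.3104
  t=1,j=0: stock 55.9000 → up 60.3720 (V=60.3720), down 36.3350 (V=0.0000). Price 51.7981; hedge Δ=2.5116, bond B=-88.6019.
  t=1,j=1: stock 92.8800 → up 100.3104 (V=100.3104), down 60.3720 (V=60.3720). Price 92.8800; hedge Δ=1.0000, bond B=0.0000.
  t=0,j=0: stock 86.0000 → up 92.8800 (V=92.8800), down 55.9000 (V=51.7981). Price 85.5369; hedge Δ=1.1109, bond B=-10.0025.
The time-0 hedge costs 85.5369, which is the no-arbitrage price.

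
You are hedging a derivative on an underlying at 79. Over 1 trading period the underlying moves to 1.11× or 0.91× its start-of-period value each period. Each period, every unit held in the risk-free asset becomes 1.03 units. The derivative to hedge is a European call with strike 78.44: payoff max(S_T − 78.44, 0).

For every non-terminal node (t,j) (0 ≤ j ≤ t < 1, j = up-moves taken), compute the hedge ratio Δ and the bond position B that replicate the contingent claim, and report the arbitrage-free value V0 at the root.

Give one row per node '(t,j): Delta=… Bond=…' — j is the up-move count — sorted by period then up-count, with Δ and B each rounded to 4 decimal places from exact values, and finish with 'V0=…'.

(0,0): Delta=0.5854 Bond=-40.8617
V0=5.3883

Since d<R<u, set p* = (R−d)/(u−d) = 0.6000; price each node as the discounted p*-expectation of its children.
Terminal payoffs: V(1,0)=0.0000, V(1,1)=9.2500
Node (0,0) S=79.0000: V=(p*·9.2500+(1−p*)·0.0000)/1.03=5.3883; Δ=(9.2500−0.0000)/(87.6900−71.8900)=0.5854; B=V−Δ·S=-40.8617
Check: Δ(0,0)·S0 + B(0,0) = 5.3883 = V0.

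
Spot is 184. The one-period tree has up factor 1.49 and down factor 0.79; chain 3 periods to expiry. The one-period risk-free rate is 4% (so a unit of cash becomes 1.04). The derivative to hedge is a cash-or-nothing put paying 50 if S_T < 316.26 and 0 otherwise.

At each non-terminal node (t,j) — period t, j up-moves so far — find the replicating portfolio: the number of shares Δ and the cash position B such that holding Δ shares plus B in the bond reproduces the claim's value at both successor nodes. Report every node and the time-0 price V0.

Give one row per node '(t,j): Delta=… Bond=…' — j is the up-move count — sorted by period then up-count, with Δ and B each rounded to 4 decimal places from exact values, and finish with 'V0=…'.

Under the risk-neutral measure, an up-move has probability p* = (R−d)/(u−d) = 0.3571 and values discount at R = 1.04.
At expiry t=3: V(3,0)=50.0000, V(3,1)=50.0000, V(3,2)=0.0000, V(3,3)=0.0000
  t=2,j=0: stock 114.8344 → up 171.1033 (V=50.0000), down 90.7192 (V=50.0000). Price 48.0769; hedge Δ=0.0000, bond B=48.0769.
  t=2,j=1: stock 216.5864 → up 322.7137 (V=0.0000), down 171.1033 (V=50.0000). Price 30.9066; hedge Δ=-0.3298, bond B=102.3352.
  t=2,j=2: stock 408.4984 → up 608.6626 (V=0.0000), down 322.7137 (V=0.0000). Price 0.0000; hedge Δ=0.0000, bond B=0.0000.
  t=1,j=0: stock 145.3600 → up 216.5864 (V=30.9066), down 114.8344 (V=48.0769). Price 40.3314; hedge Δ=-0.1687, bond B=64.8604.
  t=1,j=1: stock 274.1600 → up 408.4984 (V=0.0000), down 216.5864 (V=30.9066). Price 19.1044; hedge Δ=-0.1610, bond B=63.2566.
  t=0,j=0: stock 184.0000 → up 274.1600 (V=19.1044), down 145.3600 (V=40.3314). Price 31.4907; hedge Δ=-0.1648, bond B=61.8151.
Each (Δ,B) replicates both successor values, so the strategy is self-financing and V0 is arbitrage-free.

(0,0): Delta=-0.1648 Bond=61.8151
(1,0): Delta=-0.1687 Bond=64.8604
(1,1): Delta=-0.1610 Bond=63.2566
(2,0): Delta=0.0000 Bond=48.0769
(2,1): Delta=-0.3298 Bond=102.3352
(2,2): Delta=0.0000 Bond=0.0000
V0=31.4907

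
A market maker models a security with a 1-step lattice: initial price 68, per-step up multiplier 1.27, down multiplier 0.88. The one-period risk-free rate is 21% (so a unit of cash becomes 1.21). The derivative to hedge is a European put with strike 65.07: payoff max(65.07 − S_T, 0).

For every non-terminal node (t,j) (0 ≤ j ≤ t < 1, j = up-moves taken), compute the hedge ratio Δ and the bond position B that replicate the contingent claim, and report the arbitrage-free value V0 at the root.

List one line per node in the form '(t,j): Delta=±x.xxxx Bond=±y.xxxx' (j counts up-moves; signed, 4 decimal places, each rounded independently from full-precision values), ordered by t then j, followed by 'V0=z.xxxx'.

No-arbitrage ⇒ martingale measure with p* = (R−d)/(u−d) = 0.8462.
Terminal values V(1,·): V(1,0)=5.2300, V(1,1)=0.0000
(0,0): S=68.0000. Δ = (V_up−V_dn)/(S_up−S_dn) = (0.0000−5.2300)/(86.3600−59.8400) = -0.1972. V = [p*·0.0000 + (1−p*)·5.2300]/1.21 = 0.6650. B = V − Δ·S = 14.0752.
Root portfolio cost Δ·68+B reproduces V0=0.6650.

(0,0): Delta=-0.1972 Bond=14.0752
V0=0.6650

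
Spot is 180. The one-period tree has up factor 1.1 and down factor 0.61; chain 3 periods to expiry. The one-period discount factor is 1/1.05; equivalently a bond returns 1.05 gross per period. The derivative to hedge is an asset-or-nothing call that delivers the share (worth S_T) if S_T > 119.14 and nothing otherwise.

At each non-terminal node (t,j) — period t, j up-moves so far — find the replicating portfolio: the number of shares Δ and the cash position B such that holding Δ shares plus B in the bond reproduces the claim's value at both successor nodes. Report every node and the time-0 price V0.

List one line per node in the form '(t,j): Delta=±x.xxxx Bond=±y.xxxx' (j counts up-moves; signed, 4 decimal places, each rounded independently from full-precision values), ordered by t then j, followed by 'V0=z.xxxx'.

(0,0): Delta=1.1353 Bond=-26.1827
(1,0): Delta=2.1118 Bond=-134.7099
(1,1): Delta=1.0738 Bond=-15.3079
(2,0): Delta=0.0000 Bond=0.0000
(2,1): Delta=2.2449 Bond=-157.5187
(2,2): Delta=1.0000 Bond=0.0000
V0=178.1773

Risk-neutral probability p* = (R−d)/(u−d) = (1.05−0.61)/(1.1−0.61) = 0.8980.
Terminal payoffs: V(3,0)=0.0000, V(3,1)=0.0000, V(3,2)=132.8580, V(3,3)=239.5800
Node (2,0) S=66.9780: V=(p*·0.0000+(1−p*)·0.0000)/1.05=0.0000; Δ=(0.0000−0.0000)/(73.6758−40.8566)=0.0000; B=V−Δ·S=0.0000
Node (2,1) S=120.7800: V=(p*·132.8580+(1−p*)·0.0000)/1.05=113.6201; Δ=(132.8580−0.0000)/(132.8580−73.6758)=2.2449; B=V−Δ·S=-157.5187
Node (2,2) S=217.8000: V=(p*·239.5800+(1−p*)·132.8580)/1.05=217.8000; Δ=(239.5800−132.8580)/(239.5800−132.8580)=1.0000; B=V−Δ·S=0.0000
Node (1,0) S=109.8000: V=(p*·113.6201+(1−p*)·0.0000)/1.05=97.1678; Δ=(113.6201−0.0000)/(120.7800−66.9780)=2.1118; B=V−Δ·S=-134.7099
Node (1,1) S=198.0000: V=(p*·217.8000+(1−p*)·113.6201)/1.05=197.3042; Δ=(217.8000−113.6201)/(217.8000−120.7800)=1.0738; B=V−Δ·S=-15.3079
Node (0,0) S=180.0000: V=(p*·197.3042+(1−p*)·97.1678)/1.05=178.1773; Δ=(197.3042−97.1678)/(198.0000−109.8000)=1.1353; B=V−Δ·S=-26.1827
The time-0 hedge costs 178.1773, which is the no-arbitrage price.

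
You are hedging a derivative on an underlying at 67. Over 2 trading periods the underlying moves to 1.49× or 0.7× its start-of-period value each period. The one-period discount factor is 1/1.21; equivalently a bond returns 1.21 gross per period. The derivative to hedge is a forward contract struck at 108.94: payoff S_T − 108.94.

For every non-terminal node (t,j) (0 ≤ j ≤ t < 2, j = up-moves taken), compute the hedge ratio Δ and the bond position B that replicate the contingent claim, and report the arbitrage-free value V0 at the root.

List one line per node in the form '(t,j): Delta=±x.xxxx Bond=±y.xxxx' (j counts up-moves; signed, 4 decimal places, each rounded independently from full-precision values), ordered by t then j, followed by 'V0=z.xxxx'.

(0,0): Delta=1.0000 Bond=-74.4075
(1,0): Delta=1.0000 Bond=-90.0331
(1,1): Delta=1.0000 Bond=-90.0331
V0=-7.4075

Under the risk-neutral measure, an up-move has probability p* = (R−d)/(u−d) = 0.6456 and values discount at R = 1.21.
Terminal payoffs: V(2,0)=-76.1100, V(2,1)=-39.0590, V(2,2)=39.8067
(1,0): S=46.9000. Δ = (V_up−V_dn)/(S_up−S_dn) = (-39.0590−-76.1100)/(69.8810−32.8300) = 1.0000. V = [p*·-39.0590 + (1−p*)·-76.1100]/1.21 = -43.1331. B = V − Δ·S = -90.0331.
(1,1): S=99.8300. Δ = (V_up−V_dn)/(S_up−S_dn) = (39.8067−-39.0590)/(148.7467−69.8810) = 1.0000. V = [p*·39.8067 + (1−p*)·-39.0590]/1.21 = 9.7969. B = V − Δ·S = -90.0331.
(0,0): S=67.0000. Δ = (V_up−V_dn)/(S_up−S_dn) = (9.7969−-43.1331)/(99.8300−46.9000) = 1.0000. V = [p*·9.7969 + (1−p*)·-43.1331]/1.21 = -7.4075. B = V − Δ·S = -74.4075.
The time-0 hedge costs -7.4075, which is the no-arbitrage price.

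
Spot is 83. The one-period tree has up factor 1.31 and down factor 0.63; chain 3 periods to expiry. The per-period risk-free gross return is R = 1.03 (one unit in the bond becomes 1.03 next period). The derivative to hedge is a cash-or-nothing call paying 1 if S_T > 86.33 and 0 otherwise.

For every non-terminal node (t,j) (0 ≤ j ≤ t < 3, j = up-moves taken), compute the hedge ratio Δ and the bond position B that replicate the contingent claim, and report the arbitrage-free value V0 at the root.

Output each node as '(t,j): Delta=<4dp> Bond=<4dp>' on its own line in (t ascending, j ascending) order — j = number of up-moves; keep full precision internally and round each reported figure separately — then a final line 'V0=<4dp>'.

(0,0): Delta=0.0081 Bond=-0.0941
(1,0): Delta=0.0161 Bond=-0.5137
(1,1): Delta=0.0054 Bond=0.1949
(2,0): Delta=0.0000 Bond=0.0000
(2,1): Delta=0.0215 Bond=-0.8995
(2,2): Delta=0.0000 Bond=0.9709
V0=0.5774

Under the risk-neutral measure, an up-move has probability p* = (R−d)/(u−d) = 0.5882 and values discount at R = 1.03.
Terminal values V(3,·): V(3,0)=0.0000, V(3,1)=0.0000, V(3,2)=1.0000, V(3,3)=1.0000
(2,0): S=32.9427. Δ = (V_up−V_dn)/(S_up−S_dn) = (0.0000−0.0000)/(43.1549−20.7539) = 0.0000. V = [p*·0.0000 + (1−p*)·0.0000]/1.03 = 0.0000. B = V − Δ·S = 0.0000.
(2,1): S=68.4999. Δ = (V_up−V_dn)/(S_up−S_dn) = (1.0000−0.0000)/(89.7349−43.1549) = 0.0215. V = [p*·1.0000 + (1−p*)·0.0000]/1.03 = 0.5711. B = V − Δ·S = -0.8995.
(2,2): S=142.4363. Δ = (V_up−V_dn)/(S_up−S_dn) = (1.0000−1.0000)/(186.5916−89.7349) = 0.0000. V = [p*·1.0000 + (1−p*)·1.0000]/1.03 = 0.9709. B = V − Δ·S = 0.9709.
(1,0): S=52.2900. Δ = (V_up−V_dn)/(S_up−S_dn) = (0.5711−0.0000)/(68.4999−32.9427) = 0.0161. V = [p*·0.5711 + (1−p*)·0.0000]/1.03 = 0.3262. B = V − Δ·S = -0.5137.
(1,1): S=108.7300. Δ = (V_up−V_dn)/(S_up−S_dn) = (0.9709−0.5711)/(142.4363−68.4999) = 0.0054. V = [p*·0.9709 + (1−p*)·0.5711]/1.03 = 0.7828. B = V − Δ·S = 0.1949.
(0,0): S=83.0000. Δ = (V_up−V_dn)/(S_up−S_dn) = (0.7828−0.3262)/(108.7300−52.2900) = 0.0081. V = [p*·0.7828 + (1−p*)·0.3262]/1.03 = 0.5774. B = V − Δ·S = -0.0941.
Each (Δ,B) replicates both successor values, so the strategy is self-financing and V0 is arbitrage-free.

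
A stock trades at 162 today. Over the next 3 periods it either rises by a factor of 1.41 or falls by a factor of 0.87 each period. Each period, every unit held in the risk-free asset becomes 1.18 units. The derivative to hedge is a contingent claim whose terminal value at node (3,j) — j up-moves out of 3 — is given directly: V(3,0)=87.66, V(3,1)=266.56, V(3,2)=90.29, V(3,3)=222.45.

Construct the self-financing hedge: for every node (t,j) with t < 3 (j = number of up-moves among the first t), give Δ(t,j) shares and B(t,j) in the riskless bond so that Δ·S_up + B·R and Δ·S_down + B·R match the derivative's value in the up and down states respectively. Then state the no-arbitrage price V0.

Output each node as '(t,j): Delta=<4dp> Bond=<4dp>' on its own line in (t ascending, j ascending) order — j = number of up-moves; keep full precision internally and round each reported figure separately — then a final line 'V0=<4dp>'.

(0,0): Delta=-0.0837 Bond=117.1203
(1,0): Delta=-0.2783 Bond=165.6347
(1,1): Delta=0.0054 Bond=117.8487
(2,0): Delta=2.7019 Bond=-169.9727
(2,1): Delta=-1.6426 Bond=466.5683
(2,2): Delta=0.7599 Bond=-103.9275
V0=103.5665

Since d<R<u, set p* = (R−d)/(u−d) = 0.5741; price each node as the discounted p*-expectation of its children.
Payoff layer (t=3): V(3,0)=87.6600, V(3,1)=266.5600, V(3,2)=90.2900, V(3,3)=222.4500
Node (2,0) S=122.6178: V=(p*·266.5600+(1−p*)·87.6600)/1.18=161.3236; Δ=(266.5600−87.6600)/(172.8911−106.6775)=2.7019; B=V−Δ·S=-169.9727
Node (2,1) S=198.7254: V=(p*·90.2900+(1−p*)·266.5600)/1.18=140.1423; Δ=(90.2900−266.5600)/(280.2028−172.8911)=-1.6426; B=V−Δ·S=466.5683
Node (2,2) S=322.0722: V=(p*·222.4500+(1−p*)·90.2900)/1.18=140.8132; Δ=(222.4500−90.2900)/(454.1218−280.2028)=0.7599; B=V−Δ·S=-103.9275
Node (1,0) S=140.9400: V=(p*·140.1423+(1−p*)·161.3236)/1.18=126.4102; Δ=(140.1423−161.3236)/(198.7254−122.6178)=-0.2783; B=V−Δ·S=165.6347
Node (1,1) S=228.4200: V=(p*·140.8132+(1−p*)·140.1423)/1.18=119.0911; Δ=(140.8132−140.1423)/(322.0722−198.7254)=0.0054; B=V−Δ·S=117.8487
Node (0,0) S=162.0000: V=(p*·119.0911+(1−p*)·126.4102)/1.18=103.5665; Δ=(119.0911−126.4102)/(228.4200−140.9400)=-0.0837; B=V−Δ·S=117.1203
Check: Δ(0,0)·S0 + B(0,0) = 103.5665 = V0.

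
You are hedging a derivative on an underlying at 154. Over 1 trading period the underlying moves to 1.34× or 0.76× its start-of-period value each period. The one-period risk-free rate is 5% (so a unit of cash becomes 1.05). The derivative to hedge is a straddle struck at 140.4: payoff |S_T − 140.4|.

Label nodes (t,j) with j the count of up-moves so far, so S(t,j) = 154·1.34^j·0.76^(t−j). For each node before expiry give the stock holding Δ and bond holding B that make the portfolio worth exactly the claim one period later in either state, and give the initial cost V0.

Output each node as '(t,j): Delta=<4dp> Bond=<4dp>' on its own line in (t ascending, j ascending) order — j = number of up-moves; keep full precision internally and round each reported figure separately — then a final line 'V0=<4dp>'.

(0,0): Delta=0.4769 Bond=-30.9149
V0=42.5333

The replicating-portfolio and risk-neutral prices coincide; use p* = (1.05−0.76)/(1.34−0.76) = 0.5000 for the latter.
At expiry t=1: V(1,0)=23.3600, V(1,1)=65.9600
(0,0): S=154.0000. Δ = (V_up−V_dn)/(S_up−S_dn) = (65.9600−23.3600)/(206.3600−117.0400) = 0.4769. V = [p*·65.9600 + (1−p*)·23.3600]/1.05 = 42.5333. B = V − Δ·S = -30.9149.
The time-0 hedge costs 42.5333, which is the no-arbitrage price.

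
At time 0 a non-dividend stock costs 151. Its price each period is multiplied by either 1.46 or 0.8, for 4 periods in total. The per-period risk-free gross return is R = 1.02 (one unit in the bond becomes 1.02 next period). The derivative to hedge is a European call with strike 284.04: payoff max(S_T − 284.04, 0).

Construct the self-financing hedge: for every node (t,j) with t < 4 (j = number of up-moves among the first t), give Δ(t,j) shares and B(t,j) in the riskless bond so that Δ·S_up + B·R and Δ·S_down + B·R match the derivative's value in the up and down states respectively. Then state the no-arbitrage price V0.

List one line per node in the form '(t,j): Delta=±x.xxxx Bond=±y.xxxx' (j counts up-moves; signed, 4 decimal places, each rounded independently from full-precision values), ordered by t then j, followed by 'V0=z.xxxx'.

Under the risk-neutral measure, an up-move has probability p* = (R−d)/(u−d) = 0.3333 and values discount at R = 1.02.
At expiry t=4: V(4,0)=0.0000, V(4,1)=0.0000, V(4,2)=0.0000, V(4,3)=91.9060, V(4,4)=402.0615
Node (3,0) S=77.3120: V=(p*·0.0000+(1−p*)·0.0000)/1.02=0.0000; Δ=(0.0000−0.0000)/(112.8755−61.8496)=0.0000; B=V−Δ·S=0.0000
Node (3,1) S=141.0944: V=(p*·0.0000+(1−p*)·0.0000)/1.02=0.0000; Δ=(0.0000−0.0000)/(205.9978−112.8755)=0.0000; B=V−Δ·S=0.0000
Node (3,2) S=257.4973: V=(p*·91.9060+(1−p*)·0.0000)/1.02=30.0346; Δ=(91.9060−0.0000)/(375.9460−205.9978)=0.5408; B=V−Δ·S=-109.2169
Node (3,3) S=469.9325: V=(p*·402.0615+(1−p*)·91.9060)/1.02=191.4619; Δ=(402.0615−91.9060)/(686.1015−375.9460)=1.0000; B=V−Δ·S=-278.4706
Node (2,0) S=96.6400: V=(p*·0.0000+(1−p*)·0.0000)/1.02=0.0000; Δ=(0.0000−0.0000)/(141.0944−77.3120)=0.0000; B=V−Δ·S=0.0000
Node (2,1) S=176.3680: V=(p*·30.0346+(1−p*)·0.0000)/1.02=9.8152; Δ=(30.0346−0.0000)/(257.4973−141.0944)=0.2580; B=V−Δ·S=-35.6918
Node (2,2) S=321.8716: V=(p*·191.4619+(1−p*)·30.0346)/1.02=82.1998; Δ=(191.4619−30.0346)/(469.9325−257.4973)=0.7599; B=V−Δ·S=-162.3871
Node (1,0) S=120.8000: V=(p*·9.8152+(1−p*)·0.0000)/1.02=3.2076; Δ=(9.8152−0.0000)/(176.3680−96.6400)=0.1231; B=V−Δ·S=-11.6640
Node (1,1) S=220.4600: V=(p*·82.1998+(1−p*)·9.8152)/1.02=33.2779; Δ=(82.1998−9.8152)/(321.8716−176.3680)=0.4975; B=V−Δ·S=-76.3956
Node (0,0) S=151.0000: V=(p*·33.2779+(1−p*)·3.2076)/1.02=12.9716; Δ=(33.2779−3.2076)/(220.4600−120.8000)=0.3017; B=V−Δ·S=-32.5894
The time-0 hedge costs 12.9716, which is the no-arbitrage price.

(0,0): Delta=0.3017 Bond=-32.5894
(1,0): Delta=0.1231 Bond=-11.6640
(1,1): Delta=0.4975 Bond=-76.3956
(2,0): Delta=0.0000 Bond=0.0000
(2,1): Delta=0.2580 Bond=-35.6918
(2,2): Delta=0.7599 Bond=-162.3871
(3,0): Delta=0.0000 Bond=0.0000
(3,1): Delta=0.0000 Bond=0.0000
(3,2): Delta=0.5408 Bond=-109.2169
(3,3): Delta=1.0000 Bond=-278.4706
V0=12.9716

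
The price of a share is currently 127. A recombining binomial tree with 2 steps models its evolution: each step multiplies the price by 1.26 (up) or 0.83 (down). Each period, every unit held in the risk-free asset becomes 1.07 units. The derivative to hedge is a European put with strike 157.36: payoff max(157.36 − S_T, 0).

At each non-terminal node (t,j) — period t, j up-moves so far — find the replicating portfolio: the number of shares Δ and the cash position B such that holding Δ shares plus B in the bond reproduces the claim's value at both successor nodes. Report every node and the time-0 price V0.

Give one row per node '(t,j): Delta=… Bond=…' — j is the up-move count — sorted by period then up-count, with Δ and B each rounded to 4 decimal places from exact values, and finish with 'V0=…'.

(0,0): Delta=-0.5772 Bond=95.7912
(1,0): Delta=-1.0000 Bond=147.0654
(1,1): Delta=-0.3567 Bond=67.2130
V0=22.4886

Under the risk-neutral measure, an up-move has probability p* = (R−d)/(u−d) = 0.5581 and values discount at R = 1.07.
At expiry t=2: V(2,0)=69.8697, V(2,1)=24.5434, V(2,2)=0.0000
Node (1,0) S=105.4100: V=(p*·24.5434+(1−p*)·69.8697)/1.07=41.6554; Δ=(24.5434−69.8697)/(132.8166−87.4903)=-1.0000; B=V−Δ·S=147.0654
Node (1,1) S=160.0200: V=(p*·0.0000+(1−p*)·24.5434)/1.07=10.1353; Δ=(0.0000−24.5434)/(201.6252−132.8166)=-0.3567; B=V−Δ·S=67.2130
Node (0,0) S=127.0000: V=(p*·10.1353+(1−p*)·41.6554)/1.07=22.4886; Δ=(10.1353−41.6554)/(160.0200−105.4100)=-0.5772; B=V−Δ·S=95.7912
Self-financing check: at every node Δ·S+B equals the discounted successor values.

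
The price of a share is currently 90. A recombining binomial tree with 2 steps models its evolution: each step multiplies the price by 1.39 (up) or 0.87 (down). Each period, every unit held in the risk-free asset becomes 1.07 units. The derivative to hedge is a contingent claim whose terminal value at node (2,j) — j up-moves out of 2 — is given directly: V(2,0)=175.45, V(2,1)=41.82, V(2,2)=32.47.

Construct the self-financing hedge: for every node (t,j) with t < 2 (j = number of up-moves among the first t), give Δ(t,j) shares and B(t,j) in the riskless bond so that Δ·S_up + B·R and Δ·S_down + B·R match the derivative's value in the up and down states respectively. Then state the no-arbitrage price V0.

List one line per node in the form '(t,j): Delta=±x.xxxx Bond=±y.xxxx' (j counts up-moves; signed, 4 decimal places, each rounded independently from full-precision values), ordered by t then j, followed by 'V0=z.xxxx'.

Since d<R<u, set p* = (R−d)/(u−d) = 0.3846; price each node as the discounted p*-expectation of its children.
Terminal payoffs: V(2,0)=175.4500, V(2,1)=41.8200, V(2,2)=32.4700
(1,0): S=78.3000. Δ = (V_up−V_dn)/(S_up−S_dn) = (41.8200−175.4500)/(108.8370−68.1210) = -3.2820. V = [p*·41.8200 + (1−p*)·175.4500]/1.07 = 115.9382. B = V − Δ·S = 372.9189.
(1,1): S=125.1000. Δ = (V_up−V_dn)/(S_up−S_dn) = (32.4700−41.8200)/(173.8890−108.8370) = -0.1437. V = [p*·32.4700 + (1−p*)·41.8200]/1.07 = 35.7232. B = V − Δ·S = 53.7040.
(0,0): S=90.0000. Δ = (V_up−V_dn)/(S_up−S_dn) = (35.7232−115.9382)/(125.1000−78.3000) = -1.7140. V = [p*·35.7232 + (1−p*)·115.9382]/1.07 = 79.5199. B = V − Δ·S = 233.7794.
Each (Δ,B) replicates both successor values, so the strategy is self-financing and V0 is arbitrage-free.

(0,0): Delta=-1.7140 Bond=233.7794
(1,0): Delta=-3.2820 Bond=372.9189
(1,1): Delta=-0.1437 Bond=53.7040
V0=79.5199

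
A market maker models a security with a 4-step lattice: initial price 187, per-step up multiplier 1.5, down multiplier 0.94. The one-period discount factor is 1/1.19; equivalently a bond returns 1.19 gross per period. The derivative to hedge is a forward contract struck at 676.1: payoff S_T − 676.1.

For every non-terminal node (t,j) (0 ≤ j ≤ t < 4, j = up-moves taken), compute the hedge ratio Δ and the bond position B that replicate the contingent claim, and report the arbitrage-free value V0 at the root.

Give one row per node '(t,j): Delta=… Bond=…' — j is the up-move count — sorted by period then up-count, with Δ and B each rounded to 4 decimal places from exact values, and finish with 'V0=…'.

(0,0): Delta=1.0000 Bond=-337.1499
(1,0): Delta=1.0000 Bond=-401.2084
(1,1): Delta=1.0000 Bond=-401.2084
(2,0): Delta=1.0000 Bond=-477.4380
(2,1): Delta=1.0000 Bond=-477.4380
(2,2): Delta=1.0000 Bond=-477.4380
(3,0): Delta=1.0000 Bond=-568.1513
(3,1): Delta=1.0000 Bond=-568.1513
(3,2): Delta=1.0000 Bond=-568.1513
(3,3): Delta=1.0000 Bond=-568.1513
V0=-150.1499

Risk-neutral probability p* = (R−d)/(u−d) = (1.19−0.94)/(1.5−0.94) = 0.4464.
At expiry t=4: V(4,0)=-530.0999, V(4,1)=-443.1212, V(4,2)=-304.3253, V(4,3)=-82.8425, V(4,4)=270.5875
Node (3,0) S=155.3192: V=(p*·-443.1212+(1−p*)·-530.0999)/1.19=-412.8321; Δ=(-443.1212−-530.0999)/(232.9788−146.0001)=1.0000; B=V−Δ·S=-568.1513
Node (3,1) S=247.8498: V=(p*·-304.3253+(1−p*)·-443.1212)/1.19=-320.3015; Δ=(-304.3253−-443.1212)/(371.7747−232.9788)=1.0000; B=V−Δ·S=-568.1513
Node (3,2) S=395.5050: V=(p*·-82.8425+(1−p*)·-304.3253)/1.19=-172.6463; Δ=(-82.8425−-304.3253)/(593.2575−371.7747)=1.0000; B=V−Δ·S=-568.1513
Node (3,3) S=631.1250: V=(p*·270.5875+(1−p*)·-82.8425)/1.19=62.9737; Δ=(270.5875−-82.8425)/(946.6875−593.2575)=1.0000; B=V−Δ·S=-568.1513
Node (2,0) S=165.2332: V=(p*·-320.3015+(1−p*)·-412.8321)/1.19=-312.2048; Δ=(-320.3015−-412.8321)/(247.8498−155.3192)=1.0000; B=V−Δ·S=-477.4380
Node (2,1) S=263.6700: V=(p*·-172.6463+(1−p*)·-320.3015)/1.19=-213.7680; Δ=(-172.6463−-320.3015)/(395.5050−247.8498)=1.0000; B=V−Δ·S=-477.4380
Node (2,2) S=420.7500: V=(p*·62.9737+(1−p*)·-172.6463)/1.19=-56.6880; Δ=(62.9737−-172.6463)/(631.1250−395.5050)=1.0000; B=V−Δ·S=-477.4380
Node (1,0) S=175.7800: V=(p*·-213.7680+(1−p*)·-312.2048)/1.19=-225.4284; Δ=(-213.7680−-312.2048)/(263.6700−165.2332)=1.0000; B=V−Δ·S=-401.2084
Node (1,1) S=280.5000: V=(p*·-56.6880+(1−p*)·-213.7680)/1.19=-120.7084; Δ=(-56.6880−-213.7680)/(420.7500−263.6700)=1.0000; B=V−Δ·S=-401.2084
Node (0,0) S=187.0000: V=(p*·-120.7084+(1−p*)·-225.4284)/1.19=-150.1499; Δ=(-120.7084−-225.4284)/(280.5000−175.7800)=1.0000; B=V−Δ·S=-337.1499
The time-0 hedge costs -150.1499, which is the no-arbitrage price.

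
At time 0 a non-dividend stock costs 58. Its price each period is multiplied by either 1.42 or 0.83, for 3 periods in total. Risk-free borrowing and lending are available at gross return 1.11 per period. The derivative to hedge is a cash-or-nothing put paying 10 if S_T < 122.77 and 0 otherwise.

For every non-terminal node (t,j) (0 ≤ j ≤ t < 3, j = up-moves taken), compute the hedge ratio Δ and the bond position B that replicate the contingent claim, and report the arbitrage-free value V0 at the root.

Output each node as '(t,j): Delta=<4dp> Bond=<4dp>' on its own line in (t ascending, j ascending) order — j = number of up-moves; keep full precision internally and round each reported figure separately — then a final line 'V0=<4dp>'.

(0,0): Delta=-0.0534 Bond=9.6286
(1,0): Delta=0.0000 Bond=8.1162
(1,1): Delta=-0.0880 Bond=13.5348
(2,0): Delta=0.0000 Bond=9.0090
(2,1): Delta=0.0000 Bond=9.0090
(2,2): Delta=-0.1449 Bond=21.6827
V0=6.5304

Since d<R<u, set p* = (R−d)/(u−d) = 0.4746; price each node as the discounted p*-expectation of its children.
Terminal payoffs: V(3,0)=10.0000, V(3,1)=10.0000, V(3,2)=10.0000, V(3,3)=0.0000
  t=2,j=0: stock 39.9562 → up 56.7378 (V=10.0000), down 33.1636 (V=10.0000). Price 9.0090; hedge Δ=0.0000, bond B=9.0090.
  t=2,j=1: stock 68.3588 → up 97.0695 (V=10.0000), down 56.7378 (V=10.0000). Price 9.0090; hedge Δ=0.0000, bond B=9.0090.
  t=2,j=2: stock 116.9512 → up 166.0707 (V=0.0000), down 97.0695 (V=10.0000). Price 4.7335; hedge Δ=-0.1449, bond B=21.6827.
  t=1,j=0: stock 48.1400 → up 68.3588 (V=9.0090), down 39.9562 (V=9.0090). Price 8.1162; hedge Δ=0.0000, bond B=8.1162.
  t=1,j=1: stock 82.3600 → up 116.9512 (V=4.7335), down 68.3588 (V=9.0090). Price 6.2883; hedge Δ=-0.0880, bond B=13.5348.
  t=0,j=0: stock 58.0000 → up 82.3600 (V=6.2883), down 48.1400 (V=8.1162). Price 6.5304; hedge Δ=-0.0534, bond B=9.6286.
Root portfolio cost Δ·58+B reproduces V0=6.5304.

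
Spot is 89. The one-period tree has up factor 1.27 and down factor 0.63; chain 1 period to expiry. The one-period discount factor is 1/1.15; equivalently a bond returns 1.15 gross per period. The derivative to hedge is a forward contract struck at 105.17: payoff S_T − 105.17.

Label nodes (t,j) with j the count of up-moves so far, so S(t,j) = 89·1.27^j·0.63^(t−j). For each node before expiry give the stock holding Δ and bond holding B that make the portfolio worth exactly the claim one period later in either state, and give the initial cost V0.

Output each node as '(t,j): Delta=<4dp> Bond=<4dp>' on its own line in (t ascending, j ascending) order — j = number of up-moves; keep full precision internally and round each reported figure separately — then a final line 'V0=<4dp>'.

Since d<R<u, set p* = (R−d)/(u−d) = 0.8125; price each node as the discounted p*-expectation of its children.
Terminal values V(1,·): V(1,0)=-49.1000, V(1,1)=7.8600
(0,0): S=89.0000. Δ = (V_up−V_dn)/(S_up−S_dn) = (7.8600−-49.1000)/(113.0300−56.0700) = 1.0000. V = [p*·7.8600 + (1−p*)·-49.1000]/1.15 = -2.4522. B = V − Δ·S = -91.4522.
Root portfolio cost Δ·89+B reproduces V0=-2.4522.

(0,0): Delta=1.0000 Bond=-91.4522
V0=-2.4522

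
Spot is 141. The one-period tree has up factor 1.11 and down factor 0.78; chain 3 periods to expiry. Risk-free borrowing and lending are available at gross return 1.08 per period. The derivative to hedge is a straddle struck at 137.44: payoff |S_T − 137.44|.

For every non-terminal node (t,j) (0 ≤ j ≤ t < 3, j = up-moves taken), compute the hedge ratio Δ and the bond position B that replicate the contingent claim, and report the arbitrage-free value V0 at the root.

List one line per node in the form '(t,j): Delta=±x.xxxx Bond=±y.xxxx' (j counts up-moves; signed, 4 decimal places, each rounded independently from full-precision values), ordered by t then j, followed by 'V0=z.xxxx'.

Since d<R<u, set p* = (R−d)/(u−d) = 0.9091; price each node as the discounted p*-expectation of its children.
Terminal values V(3,·): V(3,0)=70.5282, V(3,1)=42.2193, V(3,2)=1.9336, V(3,3)=55.3960
(2,0): S=85.7844. Δ = (V_up−V_dn)/(S_up−S_dn) = (42.2193−70.5282)/(95.2207−66.9118) = -1.0000. V = [p*·42.2193 + (1−p*)·70.5282]/1.08 = 41.4749. B = V − Δ·S = 127.2593.
(2,1): S=122.0778. Δ = (V_up−V_dn)/(S_up−S_dn) = (1.9336−42.2193)/(135.5064−95.2207) = -1.0000. V = [p*·1.9336 + (1−p*)·42.2193]/1.08 = 5.1815. B = V − Δ·S = 127.2593.
(2,2): S=173.7261. Δ = (V_up−V_dn)/(S_up−S_dn) = (55.3960−1.9336)/(192.8360−135.5064) = 0.9325. V = [p*·55.3960 + (1−p*)·1.9336]/1.08 = 46.7924. B = V − Δ·S = -115.2147.
(1,0): S=109.9800. Δ = (V_up−V_dn)/(S_up−S_dn) = (5.1815−41.4749)/(122.0778−85.7844) = -1.0000. V = [p*·5.1815 + (1−p*)·41.4749]/1.08 = 7.8526. B = V − Δ·S = 117.8326.
(1,1): S=156.5100. Δ = (V_up−V_dn)/(S_up−S_dn) = (46.7924−5.1815)/(173.7261−122.0778) = 0.8057. V = [p*·46.7924 + (1−p*)·5.1815]/1.08 = 39.8237. B = V − Δ·S = -86.2700.
(0,0): S=141.0000. Δ = (V_up−V_dn)/(S_up−S_dn) = (39.8237−7.8526)/(156.5100−109.9800) = 0.6871. V = [p*·39.8237 + (1−p*)·7.8526]/1.08 = 34.1826. B = V − Δ·S = -62.6993.
Self-financing check: at every node Δ·S+B equals the discounted successor values.

(0,0): Delta=0.6871 Bond=-62.6993
(1,0): Delta=-1.0000 Bond=117.8326
(1,1): Delta=0.8057 Bond=-86.2700
(2,0): Delta=-1.0000 Bond=127.2593
(2,1): Delta=-1.0000 Bond=127.2593
(2,2): Delta=0.9325 Bond=-115.2147
V0=34.1826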